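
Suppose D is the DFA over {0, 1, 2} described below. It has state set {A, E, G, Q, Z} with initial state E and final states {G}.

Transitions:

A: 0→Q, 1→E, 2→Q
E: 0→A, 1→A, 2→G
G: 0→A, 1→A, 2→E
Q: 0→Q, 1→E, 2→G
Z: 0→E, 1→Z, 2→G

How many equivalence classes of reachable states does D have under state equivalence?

4

First remove the unreachable states {Z}; 4 states remain.
Initial partition by acceptance: {G} | {A,E,Q}.
Split {A,E,Q} by δ(·,2) → {E,Q} and {A}.
Split {E,Q} by δ(·,0) → {E} and {Q}.
Stable partition: {G} | {E} | {A} | {Q} — 4 equivalence classes.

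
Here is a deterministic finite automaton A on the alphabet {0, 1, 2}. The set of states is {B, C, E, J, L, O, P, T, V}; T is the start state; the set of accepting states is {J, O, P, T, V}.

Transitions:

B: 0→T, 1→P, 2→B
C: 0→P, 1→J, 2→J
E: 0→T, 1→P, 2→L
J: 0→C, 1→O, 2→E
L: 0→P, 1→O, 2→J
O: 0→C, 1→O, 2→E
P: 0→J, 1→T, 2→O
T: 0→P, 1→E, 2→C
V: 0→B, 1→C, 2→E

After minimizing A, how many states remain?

First remove the unreachable states {B,V}; 7 states remain.
P0 = {J,O,P,T} | {C,E,L}.
Split {J,O,P,T} by δ(·,0) → {P,T} and {J,O}.
On input 0, block {P,T} splits into {T} and {P}.
Refine {C,E,L} on symbol 0: members go to different blocks, giving {C,L} and {E}.
No further refinement is possible. Final partition (5 blocks): {T} | {C,L} | {J,O} | {P} | {E}.

5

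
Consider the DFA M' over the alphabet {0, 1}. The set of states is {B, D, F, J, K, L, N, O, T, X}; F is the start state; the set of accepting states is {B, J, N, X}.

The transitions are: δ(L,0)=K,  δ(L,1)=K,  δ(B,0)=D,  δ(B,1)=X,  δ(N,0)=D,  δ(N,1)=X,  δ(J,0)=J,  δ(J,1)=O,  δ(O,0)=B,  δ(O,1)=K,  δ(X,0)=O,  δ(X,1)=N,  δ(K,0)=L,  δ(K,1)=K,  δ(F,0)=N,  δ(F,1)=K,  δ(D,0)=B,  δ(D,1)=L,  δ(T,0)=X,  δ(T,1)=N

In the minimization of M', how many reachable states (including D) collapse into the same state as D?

States {J,T} cannot be reached from the start state, so discard them.
P0 = {B,N,X} | {D,F,K,L,O}.
Split {D,F,K,L,O} by δ(·,0) → {D,F,O} and {K,L}.
The partition is now stable with 3 blocks: {B,N,X} | {D,F,O} | {K,L}.
The equivalence class containing D is {D,F,O}, of size 3.

3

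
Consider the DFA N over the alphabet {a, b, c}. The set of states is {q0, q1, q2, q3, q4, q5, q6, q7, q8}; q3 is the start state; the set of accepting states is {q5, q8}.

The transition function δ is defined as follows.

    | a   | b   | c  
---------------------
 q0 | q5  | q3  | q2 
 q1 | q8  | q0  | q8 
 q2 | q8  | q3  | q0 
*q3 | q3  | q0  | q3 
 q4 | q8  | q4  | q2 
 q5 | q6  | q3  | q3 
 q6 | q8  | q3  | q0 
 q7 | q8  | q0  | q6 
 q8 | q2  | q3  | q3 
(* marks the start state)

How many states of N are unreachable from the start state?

No path from q3 leads to q1, q4, q7; the other 6 states are all reachable.

3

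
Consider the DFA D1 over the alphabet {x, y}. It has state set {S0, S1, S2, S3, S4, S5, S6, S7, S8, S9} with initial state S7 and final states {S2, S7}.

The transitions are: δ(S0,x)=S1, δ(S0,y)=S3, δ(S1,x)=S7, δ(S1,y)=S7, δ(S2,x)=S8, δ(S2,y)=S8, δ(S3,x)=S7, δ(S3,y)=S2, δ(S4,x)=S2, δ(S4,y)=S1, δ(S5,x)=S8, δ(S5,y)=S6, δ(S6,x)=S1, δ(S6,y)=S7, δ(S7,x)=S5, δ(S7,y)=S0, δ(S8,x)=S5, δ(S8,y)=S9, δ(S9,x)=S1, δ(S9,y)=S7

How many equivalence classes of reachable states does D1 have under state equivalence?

First remove the unreachable states {S4}; 9 states remain.
P0 = {S2,S7} | {S0,S1,S3,S5,S6,S8,S9}.
Refine {S0,S1,S3,S5,S6,S8,S9} on symbol x: members go to different blocks, giving {S0,S5,S6,S8,S9} and {S1,S3}.
Refine {S0,S5,S6,S8,S9} on symbol x: members go to different blocks, giving {S0,S6,S9} and {S5,S8}.
On input y, block {S2,S7} splits into {S2} and {S7}.
On input y, block {S0,S6,S9} splits into {S6,S9} and {S0}.
Refine {S1,S3} on symbol y: members go to different blocks, giving {S1} and {S3}.
No further refinement is possible. Final partition (7 blocks): {S2} | {S6,S9} | {S1} | {S5,S8} | {S7} | {S0} | {S3}.

7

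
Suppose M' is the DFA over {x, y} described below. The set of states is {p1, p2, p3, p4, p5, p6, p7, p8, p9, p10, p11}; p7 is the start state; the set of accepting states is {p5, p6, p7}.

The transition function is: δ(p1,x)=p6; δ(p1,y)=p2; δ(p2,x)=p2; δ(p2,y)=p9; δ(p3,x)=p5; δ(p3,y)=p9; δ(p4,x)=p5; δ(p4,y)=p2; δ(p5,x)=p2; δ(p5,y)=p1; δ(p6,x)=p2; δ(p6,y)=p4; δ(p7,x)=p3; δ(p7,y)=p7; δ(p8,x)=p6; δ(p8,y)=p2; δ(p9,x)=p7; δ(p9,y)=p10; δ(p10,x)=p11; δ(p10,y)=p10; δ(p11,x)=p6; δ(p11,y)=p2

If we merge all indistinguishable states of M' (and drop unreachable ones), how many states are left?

Reachable states from the start: {p1,p2,p3,p4,p5,p6,p7,p9,p10,p11}. Unreachable: {p8} — drop them.
Start with accepting vs non-accepting: {p5,p6,p7} | {p1,p2,p3,p4,p9,p10,p11}.
Split {p5,p6,p7} by δ(·,y) → {p5,p6} and {p7}.
On input x, block {p1,p2,p3,p4,p9,p10,p11} splits into {p1,p3,p4,p11} and {p2,p10} and {p9}.
Split {p1,p3,p4,p11} by δ(·,y) → {p1,p4,p11} and {p3}.
Refine {p2,p10} on symbol x: members go to different blocks, giving {p2} and {p10}.
Stable partition: {p5,p6} | {p1,p4,p11} | {p7} | {p2} | {p9} | {p3} | {p10} — 7 equivalence classes.

7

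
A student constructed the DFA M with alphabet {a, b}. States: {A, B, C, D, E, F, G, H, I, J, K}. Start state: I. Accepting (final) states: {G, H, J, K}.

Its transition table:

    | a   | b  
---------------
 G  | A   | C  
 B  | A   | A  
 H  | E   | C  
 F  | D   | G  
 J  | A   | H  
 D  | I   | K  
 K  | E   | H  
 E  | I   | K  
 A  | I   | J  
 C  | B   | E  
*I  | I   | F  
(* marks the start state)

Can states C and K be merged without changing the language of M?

No

P0 = {G,H,J,K} | {A,B,C,D,E,F,I}.
Split {G,H,J,K} by δ(·,b) → {G,H} and {J,K}.
On input b, block {A,B,C,D,E,F,I} splits into {A,D,E} and {B,C,I} and {F}.
Split {B,C,I} by δ(·,a) → {C,I} and {B}.
Refine {C,I} on symbol a: members go to different blocks, giving {C} and {I}.
The partition is now stable with 7 blocks: {G,H} | {A,D,E} | {J,K} | {C} | {F} | {B} | {I}.
C and K end up in different blocks, so they are distinguishable. For instance, the string 'ε' is accepted from only K.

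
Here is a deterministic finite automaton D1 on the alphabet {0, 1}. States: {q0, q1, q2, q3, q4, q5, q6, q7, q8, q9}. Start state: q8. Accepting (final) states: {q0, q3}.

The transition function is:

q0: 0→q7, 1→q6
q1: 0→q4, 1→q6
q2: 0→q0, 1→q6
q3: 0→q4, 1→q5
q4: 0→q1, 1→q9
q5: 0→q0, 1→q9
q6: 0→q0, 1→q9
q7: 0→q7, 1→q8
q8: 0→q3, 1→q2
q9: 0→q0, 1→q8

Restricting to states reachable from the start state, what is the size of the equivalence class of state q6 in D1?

5

Every state is reachable, so we keep all 10.
Initial partition by acceptance: {q0,q3} | {q1,q2,q4,q5,q6,q7,q8,q9}.
Split {q1,q2,q4,q5,q6,q7,q8,q9} by δ(·,0) → {q2,q5,q6,q8,q9} and {q1,q4,q7}.
No further refinement is possible. Final partition (3 blocks): {q0,q3} | {q2,q5,q6,q8,q9} | {q1,q4,q7}.
The equivalence class containing q6 is {q2,q5,q6,q8,q9}, of size 5.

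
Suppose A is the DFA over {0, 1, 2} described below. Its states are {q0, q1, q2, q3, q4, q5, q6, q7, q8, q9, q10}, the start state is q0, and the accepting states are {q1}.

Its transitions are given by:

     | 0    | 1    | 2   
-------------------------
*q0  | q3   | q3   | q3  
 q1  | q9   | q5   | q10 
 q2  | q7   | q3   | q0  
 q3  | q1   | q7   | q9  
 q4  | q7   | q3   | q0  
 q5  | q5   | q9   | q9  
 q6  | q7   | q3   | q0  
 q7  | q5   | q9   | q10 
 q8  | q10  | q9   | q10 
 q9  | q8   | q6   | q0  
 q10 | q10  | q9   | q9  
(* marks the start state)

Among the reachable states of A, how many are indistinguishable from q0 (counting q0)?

1

States {q2,q4} cannot be reached from the start state, so discard them.
Start with accepting vs non-accepting: {q1} | {q0,q3,q5,q6,q7,q8,q9,q10}.
On input 0, block {q0,q3,q5,q6,q7,q8,q9,q10} splits into {q0,q5,q6,q7,q8,q9,q10} and {q3}.
Refine {q0,q5,q6,q7,q8,q9,q10} on symbol 0: members go to different blocks, giving {q5,q6,q7,q8,q9,q10} and {q0}.
Refine {q5,q6,q7,q8,q9,q10} on symbol 1: members go to different blocks, giving {q5,q7,q8,q9,q10} and {q6}.
Refine {q5,q7,q8,q9,q10} on symbol 1: members go to different blocks, giving {q5,q7,q8,q10} and {q9}.
Split {q5,q7,q8,q10} by δ(·,2) → {q5,q10} and {q7,q8}.
The partition is now stable with 7 blocks: {q1} | {q5,q10} | {q3} | {q0} | {q6} | {q9} | {q7,q8}.
State q0 belongs to the block {q0}, which has 1 states.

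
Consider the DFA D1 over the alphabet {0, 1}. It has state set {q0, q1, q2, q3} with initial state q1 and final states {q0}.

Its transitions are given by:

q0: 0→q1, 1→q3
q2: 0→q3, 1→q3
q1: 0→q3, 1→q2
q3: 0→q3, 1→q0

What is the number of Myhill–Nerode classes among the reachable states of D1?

4

Initial partition by acceptance: {q0} | {q1,q2,q3}.
Refine {q1,q2,q3} on symbol 1: members go to different blocks, giving {q1,q2} and {q3}.
Refine {q1,q2} on symbol 1: members go to different blocks, giving {q1} and {q2}.
The partition is now stable with 4 blocks: {q0} | {q1} | {q3} | {q2}.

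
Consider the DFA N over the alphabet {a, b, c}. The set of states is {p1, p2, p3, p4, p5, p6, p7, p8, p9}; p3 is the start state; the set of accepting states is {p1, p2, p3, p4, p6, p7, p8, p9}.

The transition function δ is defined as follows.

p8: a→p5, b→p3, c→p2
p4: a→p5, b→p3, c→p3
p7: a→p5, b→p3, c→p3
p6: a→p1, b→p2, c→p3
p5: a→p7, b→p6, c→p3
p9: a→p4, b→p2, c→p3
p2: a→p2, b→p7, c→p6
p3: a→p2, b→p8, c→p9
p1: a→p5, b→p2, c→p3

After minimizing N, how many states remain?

4

P0 = {p1,p2,p3,p4,p6,p7,p8,p9} | {p5}.
On input a, block {p1,p2,p3,p4,p6,p7,p8,p9} splits into {p1,p4,p7,p8} and {p2,p3,p6,p9}.
Split {p2,p3,p6,p9} by δ(·,a) → {p2,p3} and {p6,p9}.
Stable partition: {p1,p4,p7,p8} | {p5} | {p2,p3} | {p6,p9} — 4 equivalence classes.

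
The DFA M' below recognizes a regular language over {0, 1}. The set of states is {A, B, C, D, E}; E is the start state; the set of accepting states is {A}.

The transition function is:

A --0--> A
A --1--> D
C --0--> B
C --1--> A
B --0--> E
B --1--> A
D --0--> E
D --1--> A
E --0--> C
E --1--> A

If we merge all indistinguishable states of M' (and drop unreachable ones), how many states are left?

P0 = {A} | {B,C,D,E}.
The partition is now stable with 2 blocks: {A} | {B,C,D,E}.

2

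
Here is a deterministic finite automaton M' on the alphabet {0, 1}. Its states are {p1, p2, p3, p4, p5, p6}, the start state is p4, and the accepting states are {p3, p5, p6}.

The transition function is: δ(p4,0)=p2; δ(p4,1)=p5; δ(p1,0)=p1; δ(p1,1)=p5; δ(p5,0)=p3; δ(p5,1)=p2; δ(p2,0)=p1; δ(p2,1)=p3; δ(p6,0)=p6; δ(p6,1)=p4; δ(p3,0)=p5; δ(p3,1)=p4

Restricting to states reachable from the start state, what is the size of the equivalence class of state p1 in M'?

3

Reachable states from the start: {p1,p2,p3,p4,p5}. Unreachable: {p6} — drop them.
Initial partition by acceptance: {p3,p5} | {p1,p2,p4}.
No further refinement is possible. Final partition (2 blocks): {p3,p5} | {p1,p2,p4}.
State p1 belongs to the block {p1,p2,p4}, which has 3 states.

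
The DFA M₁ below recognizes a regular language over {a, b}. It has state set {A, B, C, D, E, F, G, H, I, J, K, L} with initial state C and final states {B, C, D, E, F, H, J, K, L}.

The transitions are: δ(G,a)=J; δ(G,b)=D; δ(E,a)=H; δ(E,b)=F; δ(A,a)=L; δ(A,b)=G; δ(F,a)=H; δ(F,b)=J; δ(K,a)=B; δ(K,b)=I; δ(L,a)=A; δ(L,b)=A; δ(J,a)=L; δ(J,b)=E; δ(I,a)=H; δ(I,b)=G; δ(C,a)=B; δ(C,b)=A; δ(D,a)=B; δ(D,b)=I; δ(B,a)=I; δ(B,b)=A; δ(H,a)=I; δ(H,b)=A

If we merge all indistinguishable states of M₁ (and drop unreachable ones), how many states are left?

First remove the unreachable states {K}; 11 states remain.
Initial partition by acceptance: {B,C,D,E,F,H,J,L} | {A,G,I}.
On input a, block {B,C,D,E,F,H,J,L} splits into {C,D,E,F,J} and {B,H,L}.
On input b, block {C,D,E,F,J} splits into {E,F,J} and {C,D}.
Split {A,G,I} by δ(·,a) → {A,I} and {G}.
No further refinement is possible. Final partition (5 blocks): {E,F,J} | {A,I} | {B,H,L} | {C,D} | {G}.

5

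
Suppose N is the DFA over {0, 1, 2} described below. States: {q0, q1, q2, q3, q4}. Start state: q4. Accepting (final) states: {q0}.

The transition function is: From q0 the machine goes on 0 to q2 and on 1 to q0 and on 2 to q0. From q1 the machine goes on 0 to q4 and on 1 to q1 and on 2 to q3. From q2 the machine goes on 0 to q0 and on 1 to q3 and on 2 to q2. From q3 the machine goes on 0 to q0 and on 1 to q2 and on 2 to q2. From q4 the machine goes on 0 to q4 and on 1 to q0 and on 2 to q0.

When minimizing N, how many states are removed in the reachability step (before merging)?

No path from q4 leads to q1; the other 4 states are all reachable.

1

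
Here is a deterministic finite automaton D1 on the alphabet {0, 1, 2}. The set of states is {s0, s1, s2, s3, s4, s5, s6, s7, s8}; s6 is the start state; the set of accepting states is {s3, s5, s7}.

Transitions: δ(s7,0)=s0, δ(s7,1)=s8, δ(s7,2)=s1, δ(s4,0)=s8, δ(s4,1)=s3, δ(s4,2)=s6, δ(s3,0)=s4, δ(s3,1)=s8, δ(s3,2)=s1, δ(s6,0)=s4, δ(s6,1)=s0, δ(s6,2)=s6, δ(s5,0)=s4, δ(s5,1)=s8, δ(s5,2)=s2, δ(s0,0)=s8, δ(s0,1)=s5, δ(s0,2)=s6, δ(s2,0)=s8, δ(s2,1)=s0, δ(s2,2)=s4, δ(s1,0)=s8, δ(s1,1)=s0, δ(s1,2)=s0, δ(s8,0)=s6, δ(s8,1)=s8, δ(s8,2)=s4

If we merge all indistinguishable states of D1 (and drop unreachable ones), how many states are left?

5

First remove the unreachable states {s7}; 8 states remain.
Initial partition by acceptance: {s3,s5} | {s0,s1,s2,s4,s6,s8}.
Refine {s0,s1,s2,s4,s6,s8} on symbol 1: members go to different blocks, giving {s1,s2,s6,s8} and {s0,s4}.
Split {s1,s2,s6,s8} by δ(·,0) → {s1,s2,s8} and {s6}.
On input 0, block {s1,s2,s8} splits into {s1,s2} and {s8}.
Stable partition: {s3,s5} | {s1,s2} | {s0,s4} | {s6} | {s8} — 5 equivalence classes.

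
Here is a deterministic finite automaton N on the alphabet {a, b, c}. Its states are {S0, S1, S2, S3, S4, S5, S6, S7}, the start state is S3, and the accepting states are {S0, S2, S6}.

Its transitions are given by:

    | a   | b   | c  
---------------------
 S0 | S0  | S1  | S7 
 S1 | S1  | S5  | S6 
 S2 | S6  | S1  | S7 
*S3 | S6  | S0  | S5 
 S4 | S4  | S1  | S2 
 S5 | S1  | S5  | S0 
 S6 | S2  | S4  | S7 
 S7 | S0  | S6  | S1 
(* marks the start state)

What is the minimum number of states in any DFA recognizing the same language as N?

3

Every state is reachable, so we keep all 8.
P0 = {S0,S2,S6} | {S1,S3,S4,S5,S7}.
Refine {S1,S3,S4,S5,S7} on symbol a: members go to different blocks, giving {S1,S4,S5} and {S3,S7}.
Stable partition: {S0,S2,S6} | {S1,S4,S5} | {S3,S7} — 3 equivalence classes.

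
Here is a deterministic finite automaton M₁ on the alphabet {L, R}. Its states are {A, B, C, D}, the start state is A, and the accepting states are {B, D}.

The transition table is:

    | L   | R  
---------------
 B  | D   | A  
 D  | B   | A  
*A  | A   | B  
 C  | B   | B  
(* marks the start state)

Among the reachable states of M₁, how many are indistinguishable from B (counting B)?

States {C} cannot be reached from the start state, so discard them.
Initial partition by acceptance: {B,D} | {A}.
No further refinement is possible. Final partition (2 blocks): {B,D} | {A}.
State B belongs to the block {B,D}, which has 2 states.

2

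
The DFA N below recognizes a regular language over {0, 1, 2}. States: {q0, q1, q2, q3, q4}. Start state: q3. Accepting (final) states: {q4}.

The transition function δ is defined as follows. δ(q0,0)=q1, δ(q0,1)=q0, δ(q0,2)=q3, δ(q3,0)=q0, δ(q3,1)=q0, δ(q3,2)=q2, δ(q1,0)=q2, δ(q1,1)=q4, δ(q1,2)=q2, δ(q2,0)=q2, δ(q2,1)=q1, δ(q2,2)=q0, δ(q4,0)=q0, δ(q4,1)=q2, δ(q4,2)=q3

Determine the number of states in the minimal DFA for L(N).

5

Start with accepting vs non-accepting: {q4} | {q0,q1,q2,q3}.
Refine {q0,q1,q2,q3} on symbol 1: members go to different blocks, giving {q0,q2,q3} and {q1}.
Split {q0,q2,q3} by δ(·,0) → {q2,q3} and {q0}.
On input 0, block {q2,q3} splits into {q2} and {q3}.
The partition is now stable with 5 blocks: {q4} | {q2} | {q1} | {q0} | {q3}.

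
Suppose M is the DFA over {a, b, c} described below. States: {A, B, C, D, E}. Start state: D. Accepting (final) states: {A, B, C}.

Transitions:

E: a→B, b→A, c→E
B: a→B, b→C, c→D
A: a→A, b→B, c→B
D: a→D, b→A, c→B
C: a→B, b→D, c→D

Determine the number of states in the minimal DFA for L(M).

4

Reachable states from the start: {A,B,C,D}. Unreachable: {E} — drop them.
Initial partition by acceptance: {A,B,C} | {D}.
Split {A,B,C} by δ(·,b) → {A,B} and {C}.
On input b, block {A,B} splits into {A} and {B}.
Stable partition: {A} | {D} | {C} | {B} — 4 equivalence classes.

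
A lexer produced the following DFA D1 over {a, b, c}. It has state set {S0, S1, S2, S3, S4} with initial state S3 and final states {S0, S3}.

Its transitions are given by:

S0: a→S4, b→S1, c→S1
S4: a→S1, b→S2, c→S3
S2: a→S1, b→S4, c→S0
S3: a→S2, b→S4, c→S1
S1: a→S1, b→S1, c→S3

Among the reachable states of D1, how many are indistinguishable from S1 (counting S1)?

3

Initial partition by acceptance: {S0,S3} | {S1,S2,S4}.
No further refinement is possible. Final partition (2 blocks): {S0,S3} | {S1,S2,S4}.
The equivalence class containing S1 is {S1,S2,S4}, of size 3.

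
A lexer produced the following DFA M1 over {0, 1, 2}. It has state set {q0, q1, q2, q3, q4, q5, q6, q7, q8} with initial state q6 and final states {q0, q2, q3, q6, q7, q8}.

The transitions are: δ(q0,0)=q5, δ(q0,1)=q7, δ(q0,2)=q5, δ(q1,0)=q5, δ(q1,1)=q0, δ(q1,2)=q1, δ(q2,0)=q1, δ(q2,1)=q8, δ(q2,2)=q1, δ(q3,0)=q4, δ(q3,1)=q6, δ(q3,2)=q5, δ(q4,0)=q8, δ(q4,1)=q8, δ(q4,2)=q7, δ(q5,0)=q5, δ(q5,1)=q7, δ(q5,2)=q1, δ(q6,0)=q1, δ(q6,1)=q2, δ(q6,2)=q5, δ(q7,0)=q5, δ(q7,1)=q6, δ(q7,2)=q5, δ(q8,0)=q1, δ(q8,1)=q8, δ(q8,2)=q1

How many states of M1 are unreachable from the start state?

2

Starting at q6 and following transitions, the reachable set is {q0, q1, q2, q5, q6, q7, q8}. That leaves q3, q4 unreachable — 2 in total.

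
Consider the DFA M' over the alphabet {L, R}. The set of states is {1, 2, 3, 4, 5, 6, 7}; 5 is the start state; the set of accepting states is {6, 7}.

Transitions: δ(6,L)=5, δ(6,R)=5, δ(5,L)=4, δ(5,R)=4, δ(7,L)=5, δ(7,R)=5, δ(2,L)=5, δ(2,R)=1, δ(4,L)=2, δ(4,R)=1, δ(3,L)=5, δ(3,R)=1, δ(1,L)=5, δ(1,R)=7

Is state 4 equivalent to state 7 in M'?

No

First remove the unreachable states {3,6}; 5 states remain.
Start with accepting vs non-accepting: {7} | {1,2,4,5}.
On input R, block {1,2,4,5} splits into {2,4,5} and {1}.
Refine {2,4,5} on symbol R: members go to different blocks, giving {2,4} and {5}.
On input L, block {2,4} splits into {2} and {4}.
No further refinement is possible. Final partition (5 blocks): {7} | {2} | {1} | {5} | {4}.
4 and 7 end up in different blocks, so they are distinguishable. For instance, the string 'ε' is accepted from only 7.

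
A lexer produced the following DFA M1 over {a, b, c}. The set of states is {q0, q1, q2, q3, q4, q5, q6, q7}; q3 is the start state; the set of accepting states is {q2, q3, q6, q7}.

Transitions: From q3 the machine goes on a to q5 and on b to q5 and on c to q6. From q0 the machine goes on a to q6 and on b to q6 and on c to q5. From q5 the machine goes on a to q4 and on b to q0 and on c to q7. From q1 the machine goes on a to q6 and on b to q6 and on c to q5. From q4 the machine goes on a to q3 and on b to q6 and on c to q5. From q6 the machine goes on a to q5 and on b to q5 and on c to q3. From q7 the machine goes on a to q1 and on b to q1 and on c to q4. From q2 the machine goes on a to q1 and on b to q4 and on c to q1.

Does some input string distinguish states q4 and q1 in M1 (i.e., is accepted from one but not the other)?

States {q2} cannot be reached from the start state, so discard them.
Start with accepting vs non-accepting: {q3,q6,q7} | {q0,q1,q4,q5}.
Refine {q3,q6,q7} on symbol c: members go to different blocks, giving {q3,q6} and {q7}.
Split {q0,q1,q4,q5} by δ(·,a) → {q0,q1,q4} and {q5}.
The partition is now stable with 4 blocks: {q3,q6} | {q0,q1,q4} | {q7} | {q5}.
q4 and q1 lie in the same block of the stable partition, so they are equivalent — no string distinguishes them.

No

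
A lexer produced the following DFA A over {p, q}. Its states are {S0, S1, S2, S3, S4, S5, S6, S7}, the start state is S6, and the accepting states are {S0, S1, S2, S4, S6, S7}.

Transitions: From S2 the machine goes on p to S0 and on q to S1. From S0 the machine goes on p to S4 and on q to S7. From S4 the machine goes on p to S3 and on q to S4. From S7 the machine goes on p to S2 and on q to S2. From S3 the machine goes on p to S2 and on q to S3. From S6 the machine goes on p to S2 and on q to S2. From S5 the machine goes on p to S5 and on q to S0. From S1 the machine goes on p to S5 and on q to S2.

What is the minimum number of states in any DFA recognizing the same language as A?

All states are reachable from the start state.
Start with accepting vs non-accepting: {S0,S1,S2,S4,S6,S7} | {S3,S5}.
Refine {S0,S1,S2,S4,S6,S7} on symbol p: members go to different blocks, giving {S0,S2,S6,S7} and {S1,S4}.
Split {S0,S2,S6,S7} by δ(·,p) → {S2,S6,S7} and {S0}.
Refine {S2,S6,S7} on symbol p: members go to different blocks, giving {S6,S7} and {S2}.
On input p, block {S3,S5} splits into {S3} and {S5}.
Split {S1,S4} by δ(·,p) → {S1} and {S4}.
Stable partition: {S6,S7} | {S3} | {S1} | {S0} | {S2} | {S5} | {S4} — 7 equivalence classes.

7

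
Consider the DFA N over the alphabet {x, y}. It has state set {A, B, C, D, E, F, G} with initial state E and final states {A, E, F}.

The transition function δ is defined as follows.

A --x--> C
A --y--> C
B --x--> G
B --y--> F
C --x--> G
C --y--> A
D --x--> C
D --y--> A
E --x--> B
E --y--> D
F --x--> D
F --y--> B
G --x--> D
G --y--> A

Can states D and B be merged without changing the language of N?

Yes

Every state is reachable, so we keep all 7.
P0 = {A,E,F} | {B,C,D,G}.
The partition is now stable with 2 blocks: {A,E,F} | {B,C,D,G}.
D and B lie in the same block of the stable partition, so they are equivalent — no string distinguishes them.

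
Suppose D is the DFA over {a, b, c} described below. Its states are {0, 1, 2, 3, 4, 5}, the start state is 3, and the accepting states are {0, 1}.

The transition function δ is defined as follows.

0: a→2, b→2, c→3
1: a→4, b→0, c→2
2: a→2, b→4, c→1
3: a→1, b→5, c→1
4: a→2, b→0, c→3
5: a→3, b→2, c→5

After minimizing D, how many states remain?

Every state is reachable, so we keep all 6.
P0 = {0,1} | {2,3,4,5}.
On input b, block {0,1} splits into {0} and {1}.
On input a, block {2,3,4,5} splits into {2,4,5} and {3}.
On input a, block {2,4,5} splits into {2,4} and {5}.
Refine {2,4} on symbol b: members go to different blocks, giving {2} and {4}.
Stable partition: {0} | {2} | {1} | {3} | {5} | {4} — 6 equivalence classes.

6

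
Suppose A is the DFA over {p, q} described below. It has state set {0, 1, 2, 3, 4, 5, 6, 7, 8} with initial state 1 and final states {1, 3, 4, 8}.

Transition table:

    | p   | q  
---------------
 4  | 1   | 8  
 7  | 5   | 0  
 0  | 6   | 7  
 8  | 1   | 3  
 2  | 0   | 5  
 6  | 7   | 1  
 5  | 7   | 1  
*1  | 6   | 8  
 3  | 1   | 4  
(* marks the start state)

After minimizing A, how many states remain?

Reachable states from the start: {0,1,3,4,5,6,7,8}. Unreachable: {2} — drop them.
Initial partition by acceptance: {1,3,4,8} | {0,5,6,7}.
Split {1,3,4,8} by δ(·,p) → {3,4,8} and {1}.
On input q, block {0,5,6,7} splits into {0,7} and {5,6}.
Stable partition: {3,4,8} | {0,7} | {1} | {5,6} — 4 equivalence classes.

4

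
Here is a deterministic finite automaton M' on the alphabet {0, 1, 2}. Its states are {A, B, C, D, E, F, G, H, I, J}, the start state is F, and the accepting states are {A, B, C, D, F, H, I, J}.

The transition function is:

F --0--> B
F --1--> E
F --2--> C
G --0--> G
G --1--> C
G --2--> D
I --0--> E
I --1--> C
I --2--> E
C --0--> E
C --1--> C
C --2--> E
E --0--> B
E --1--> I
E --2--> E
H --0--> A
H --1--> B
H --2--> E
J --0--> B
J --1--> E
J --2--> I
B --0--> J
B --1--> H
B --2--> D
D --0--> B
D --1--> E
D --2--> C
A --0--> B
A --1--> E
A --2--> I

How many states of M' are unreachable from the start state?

1

Starting at F and following transitions, the reachable set is {A, B, C, D, E, F, H, I, J}. That leaves G unreachable — 1 in total.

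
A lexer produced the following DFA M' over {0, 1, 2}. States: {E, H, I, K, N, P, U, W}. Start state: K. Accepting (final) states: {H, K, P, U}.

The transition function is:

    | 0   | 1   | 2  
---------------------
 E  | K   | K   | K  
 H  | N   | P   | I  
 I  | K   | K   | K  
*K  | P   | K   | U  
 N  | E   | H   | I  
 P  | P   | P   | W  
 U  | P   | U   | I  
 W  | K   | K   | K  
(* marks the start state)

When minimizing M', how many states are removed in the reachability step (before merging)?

BFS from K reaches {I, K, P, U, W}; the 3 state(s) E, H, N are never visited.

3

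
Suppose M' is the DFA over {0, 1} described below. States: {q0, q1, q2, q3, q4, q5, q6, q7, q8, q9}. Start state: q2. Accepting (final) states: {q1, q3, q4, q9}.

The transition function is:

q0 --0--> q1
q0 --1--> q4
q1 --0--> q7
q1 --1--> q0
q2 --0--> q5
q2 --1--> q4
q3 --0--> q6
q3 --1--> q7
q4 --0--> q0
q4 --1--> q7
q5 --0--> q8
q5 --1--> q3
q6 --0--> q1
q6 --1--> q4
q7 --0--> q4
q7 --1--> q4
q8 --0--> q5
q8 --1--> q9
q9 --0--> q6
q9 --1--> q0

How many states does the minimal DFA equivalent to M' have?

Initial partition by acceptance: {q1,q3,q4,q9} | {q0,q2,q5,q6,q7,q8}.
On input 0, block {q0,q2,q5,q6,q7,q8} splits into {q0,q6,q7} and {q2,q5,q8}.
The partition is now stable with 3 blocks: {q1,q3,q4,q9} | {q0,q6,q7} | {q2,q5,q8}.

3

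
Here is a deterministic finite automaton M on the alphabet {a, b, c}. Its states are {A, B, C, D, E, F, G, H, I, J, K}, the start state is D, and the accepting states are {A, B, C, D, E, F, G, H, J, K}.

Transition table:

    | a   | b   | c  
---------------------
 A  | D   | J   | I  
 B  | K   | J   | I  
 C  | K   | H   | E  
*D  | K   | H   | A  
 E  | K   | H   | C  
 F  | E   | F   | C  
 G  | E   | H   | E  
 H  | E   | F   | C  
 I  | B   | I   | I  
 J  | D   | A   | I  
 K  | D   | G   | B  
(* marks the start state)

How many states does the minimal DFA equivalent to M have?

All states are reachable from the start state.
Start with accepting vs non-accepting: {A,B,C,D,E,F,G,H,J,K} | {I}.
On input c, block {A,B,C,D,E,F,G,H,J,K} splits into {C,D,E,F,G,H,K} and {A,B,J}.
Refine {C,D,E,F,G,H,K} on symbol c: members go to different blocks, giving {C,E,F,G,H} and {D,K}.
Refine {C,E,F,G,H} on symbol a: members go to different blocks, giving {F,G,H} and {C,E}.
Stable partition: {F,G,H} | {I} | {A,B,J} | {D,K} | {C,E} — 5 equivalence classes.

5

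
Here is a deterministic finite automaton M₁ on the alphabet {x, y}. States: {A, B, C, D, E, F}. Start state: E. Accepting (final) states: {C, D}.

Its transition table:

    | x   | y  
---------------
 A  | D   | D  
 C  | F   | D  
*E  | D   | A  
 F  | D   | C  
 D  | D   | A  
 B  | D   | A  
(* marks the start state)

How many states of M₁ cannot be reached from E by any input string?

3

No path from E leads to B, C, F; the other 3 states are all reachable.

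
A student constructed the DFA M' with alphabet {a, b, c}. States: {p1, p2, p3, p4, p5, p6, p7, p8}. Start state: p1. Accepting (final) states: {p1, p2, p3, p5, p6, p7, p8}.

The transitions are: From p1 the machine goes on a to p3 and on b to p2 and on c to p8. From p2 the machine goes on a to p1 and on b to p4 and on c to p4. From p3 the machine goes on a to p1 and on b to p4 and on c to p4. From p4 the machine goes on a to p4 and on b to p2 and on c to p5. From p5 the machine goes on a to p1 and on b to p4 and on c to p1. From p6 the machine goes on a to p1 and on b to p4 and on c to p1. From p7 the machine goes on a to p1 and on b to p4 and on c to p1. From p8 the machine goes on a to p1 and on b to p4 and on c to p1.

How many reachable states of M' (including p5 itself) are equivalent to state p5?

Reachable states from the start: {p1,p2,p3,p4,p5,p8}. Unreachable: {p6,p7} — drop them.
P0 = {p1,p2,p3,p5,p8} | {p4}.
On input b, block {p1,p2,p3,p5,p8} splits into {p2,p3,p5,p8} and {p1}.
Refine {p2,p3,p5,p8} on symbol c: members go to different blocks, giving {p2,p3} and {p5,p8}.
Stable partition: {p2,p3} | {p4} | {p1} | {p5,p8} — 4 equivalence classes.
The equivalence class containing p5 is {p5,p8}, of size 2.

2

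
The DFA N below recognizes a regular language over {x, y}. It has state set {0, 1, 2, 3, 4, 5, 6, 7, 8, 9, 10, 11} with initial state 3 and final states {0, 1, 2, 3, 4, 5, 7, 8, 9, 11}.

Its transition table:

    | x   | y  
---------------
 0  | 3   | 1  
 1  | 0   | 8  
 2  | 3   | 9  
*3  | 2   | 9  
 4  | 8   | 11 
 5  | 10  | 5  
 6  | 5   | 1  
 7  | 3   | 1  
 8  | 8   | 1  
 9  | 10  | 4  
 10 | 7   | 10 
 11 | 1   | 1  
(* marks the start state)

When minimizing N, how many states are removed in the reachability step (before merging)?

2

Starting at 3 and following transitions, the reachable set is {0, 1, 2, 3, 4, 7, 8, 9, 10, 11}. That leaves 5, 6 unreachable — 2 in total.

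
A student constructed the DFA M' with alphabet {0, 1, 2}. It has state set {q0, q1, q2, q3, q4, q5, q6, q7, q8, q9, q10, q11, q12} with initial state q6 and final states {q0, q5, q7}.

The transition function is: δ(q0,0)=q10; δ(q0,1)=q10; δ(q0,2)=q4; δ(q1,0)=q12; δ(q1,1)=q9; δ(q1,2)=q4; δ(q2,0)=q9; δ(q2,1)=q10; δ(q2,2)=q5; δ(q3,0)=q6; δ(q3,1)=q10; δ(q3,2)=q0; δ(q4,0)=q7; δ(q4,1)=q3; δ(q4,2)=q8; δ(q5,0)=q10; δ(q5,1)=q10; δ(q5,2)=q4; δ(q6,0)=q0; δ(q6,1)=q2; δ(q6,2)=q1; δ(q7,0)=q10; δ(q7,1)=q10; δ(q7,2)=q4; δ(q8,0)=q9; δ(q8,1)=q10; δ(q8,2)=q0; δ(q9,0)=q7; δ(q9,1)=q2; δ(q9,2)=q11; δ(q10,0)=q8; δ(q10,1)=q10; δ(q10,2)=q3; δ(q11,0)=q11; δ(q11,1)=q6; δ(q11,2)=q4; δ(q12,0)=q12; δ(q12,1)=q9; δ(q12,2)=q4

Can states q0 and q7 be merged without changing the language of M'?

Yes

P0 = {q0,q5,q7} | {q1,q2,q3,q4,q6,q8,q9,q10,q11,q12}.
Refine {q1,q2,q3,q4,q6,q8,q9,q10,q11,q12} on symbol 0: members go to different blocks, giving {q1,q2,q3,q8,q10,q11,q12} and {q4,q6,q9}.
Split {q1,q2,q3,q8,q10,q11,q12} by δ(·,0) → {q1,q10,q11,q12} and {q2,q3,q8}.
Split {q1,q10,q11,q12} by δ(·,0) → {q1,q11,q12} and {q10}.
Refine {q4,q6,q9} on symbol 2: members go to different blocks, giving {q6,q9} and {q4}.
Stable partition: {q0,q5,q7} | {q1,q11,q12} | {q6,q9} | {q2,q3,q8} | {q10} | {q4} — 6 equivalence classes.
q0 and q7 lie in the same block of the stable partition, so they are equivalent — no string distinguishes them.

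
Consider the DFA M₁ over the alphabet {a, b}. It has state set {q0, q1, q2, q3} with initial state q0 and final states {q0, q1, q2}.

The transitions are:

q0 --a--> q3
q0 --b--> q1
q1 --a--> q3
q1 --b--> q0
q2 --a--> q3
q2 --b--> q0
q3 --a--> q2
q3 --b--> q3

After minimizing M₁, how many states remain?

All states are reachable from the start state.
Start with accepting vs non-accepting: {q0,q1,q2} | {q3}.
Stable partition: {q0,q1,q2} | {q3} — 2 equivalence classes.

2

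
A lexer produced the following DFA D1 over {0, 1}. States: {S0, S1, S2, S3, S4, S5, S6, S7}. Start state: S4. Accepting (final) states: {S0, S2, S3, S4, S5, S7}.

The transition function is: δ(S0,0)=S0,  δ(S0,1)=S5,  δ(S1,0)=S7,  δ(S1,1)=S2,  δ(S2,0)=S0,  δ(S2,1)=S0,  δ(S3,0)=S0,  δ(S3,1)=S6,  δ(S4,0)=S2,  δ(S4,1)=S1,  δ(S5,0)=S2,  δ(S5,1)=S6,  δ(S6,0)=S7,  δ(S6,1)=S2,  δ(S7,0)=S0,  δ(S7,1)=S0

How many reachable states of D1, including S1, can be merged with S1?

States {S3} cannot be reached from the start state, so discard them.
P0 = {S0,S2,S4,S5,S7} | {S1,S6}.
On input 1, block {S0,S2,S4,S5,S7} splits into {S0,S2,S7} and {S4,S5}.
Split {S0,S2,S7} by δ(·,1) → {S2,S7} and {S0}.
Stable partition: {S2,S7} | {S1,S6} | {S4,S5} | {S0} — 4 equivalence classes.
State S1 belongs to the block {S1,S6}, which has 2 states.

2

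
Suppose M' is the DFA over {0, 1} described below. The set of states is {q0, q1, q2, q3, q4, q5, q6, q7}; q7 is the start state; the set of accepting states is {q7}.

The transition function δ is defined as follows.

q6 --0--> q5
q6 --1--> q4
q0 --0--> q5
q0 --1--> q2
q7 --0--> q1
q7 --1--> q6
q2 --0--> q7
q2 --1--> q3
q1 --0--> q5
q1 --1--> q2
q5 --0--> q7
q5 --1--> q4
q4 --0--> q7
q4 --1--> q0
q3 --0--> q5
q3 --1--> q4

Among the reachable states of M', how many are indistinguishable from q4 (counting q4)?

Every state is reachable, so we keep all 8.
P0 = {q7} | {q0,q1,q2,q3,q4,q5,q6}.
On input 0, block {q0,q1,q2,q3,q4,q5,q6} splits into {q0,q1,q3,q6} and {q2,q4,q5}.
On input 1, block {q2,q4,q5} splits into {q2,q4} and {q5}.
The partition is now stable with 4 blocks: {q7} | {q0,q1,q3,q6} | {q2,q4} | {q5}.
State q4 belongs to the block {q2,q4}, which has 2 states.

2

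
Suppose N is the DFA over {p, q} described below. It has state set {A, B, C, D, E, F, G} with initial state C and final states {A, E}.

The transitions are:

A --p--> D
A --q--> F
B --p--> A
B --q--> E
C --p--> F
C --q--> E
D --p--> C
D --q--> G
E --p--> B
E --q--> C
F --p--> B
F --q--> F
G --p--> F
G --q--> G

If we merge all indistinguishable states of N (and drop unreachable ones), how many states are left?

7

All states are reachable from the start state.
Start with accepting vs non-accepting: {A,E} | {B,C,D,F,G}.
Refine {B,C,D,F,G} on symbol p: members go to different blocks, giving {C,D,F,G} and {B}.
Refine {A,E} on symbol p: members go to different blocks, giving {A} and {E}.
Split {C,D,F,G} by δ(·,p) → {C,D,G} and {F}.
Split {C,D,G} by δ(·,p) → {C,G} and {D}.
Refine {C,G} on symbol q: members go to different blocks, giving {C} and {G}.
The partition is now stable with 7 blocks: {A} | {C} | {B} | {E} | {F} | {D} | {G}.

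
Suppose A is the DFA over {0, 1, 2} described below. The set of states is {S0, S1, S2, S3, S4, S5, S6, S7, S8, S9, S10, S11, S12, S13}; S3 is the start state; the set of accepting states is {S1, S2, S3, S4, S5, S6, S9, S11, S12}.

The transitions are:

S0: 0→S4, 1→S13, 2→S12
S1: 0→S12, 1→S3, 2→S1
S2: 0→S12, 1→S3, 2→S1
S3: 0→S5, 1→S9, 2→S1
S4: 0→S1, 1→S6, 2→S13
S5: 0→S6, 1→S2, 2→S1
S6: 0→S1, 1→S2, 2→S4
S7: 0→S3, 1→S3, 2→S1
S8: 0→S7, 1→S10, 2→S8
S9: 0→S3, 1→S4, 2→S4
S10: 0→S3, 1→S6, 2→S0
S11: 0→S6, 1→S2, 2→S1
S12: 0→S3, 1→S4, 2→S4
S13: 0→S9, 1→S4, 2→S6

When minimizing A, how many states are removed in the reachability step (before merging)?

Starting at S3 and following transitions, the reachable set is {S1, S2, S3, S4, S5, S6, S9, S12, S13}. That leaves S0, S7, S8, S10, S11 unreachable — 5 in total.

5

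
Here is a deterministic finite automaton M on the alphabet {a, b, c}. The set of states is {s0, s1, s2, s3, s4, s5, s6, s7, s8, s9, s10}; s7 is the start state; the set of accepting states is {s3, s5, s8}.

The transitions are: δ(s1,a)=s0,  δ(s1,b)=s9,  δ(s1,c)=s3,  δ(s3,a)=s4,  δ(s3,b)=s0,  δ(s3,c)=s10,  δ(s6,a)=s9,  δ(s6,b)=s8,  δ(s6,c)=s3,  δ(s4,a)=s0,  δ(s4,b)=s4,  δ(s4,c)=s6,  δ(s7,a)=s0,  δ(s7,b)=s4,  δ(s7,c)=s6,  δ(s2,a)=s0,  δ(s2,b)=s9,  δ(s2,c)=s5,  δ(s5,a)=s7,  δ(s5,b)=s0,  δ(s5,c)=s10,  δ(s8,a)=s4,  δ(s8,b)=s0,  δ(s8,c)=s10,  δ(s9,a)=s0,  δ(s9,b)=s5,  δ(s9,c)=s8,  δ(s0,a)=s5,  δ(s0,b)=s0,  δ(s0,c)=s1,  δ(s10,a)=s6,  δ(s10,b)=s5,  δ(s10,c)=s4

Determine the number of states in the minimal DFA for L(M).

Reachable states from the start: {s0,s1,s3,s4,s5,s6,s7,s8,s9,s10}. Unreachable: {s2} — drop them.
P0 = {s3,s5,s8} | {s0,s1,s4,s6,s7,s9,s10}.
On input a, block {s0,s1,s4,s6,s7,s9,s10} splits into {s1,s4,s6,s7,s9,s10} and {s0}.
Split {s1,s4,s6,s7,s9,s10} by δ(·,a) → {s1,s4,s7,s9} and {s6,s10}.
On input b, block {s1,s4,s7,s9} splits into {s1,s4,s7} and {s9}.
Split {s1,s4,s7} by δ(·,b) → {s4,s7} and {s1}.
On input a, block {s6,s10} splits into {s6} and {s10}.
The partition is now stable with 7 blocks: {s3,s5,s8} | {s4,s7} | {s0} | {s6} | {s9} | {s1} | {s10}.

7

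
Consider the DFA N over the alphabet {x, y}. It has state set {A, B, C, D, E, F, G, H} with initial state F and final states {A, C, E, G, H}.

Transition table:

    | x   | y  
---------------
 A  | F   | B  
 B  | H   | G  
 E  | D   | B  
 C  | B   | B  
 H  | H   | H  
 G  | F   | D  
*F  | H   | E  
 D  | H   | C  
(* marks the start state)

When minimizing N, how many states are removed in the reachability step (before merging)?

Starting at F and following transitions, the reachable set is {B, C, D, E, F, G, H}. That leaves A unreachable — 1 in total.

1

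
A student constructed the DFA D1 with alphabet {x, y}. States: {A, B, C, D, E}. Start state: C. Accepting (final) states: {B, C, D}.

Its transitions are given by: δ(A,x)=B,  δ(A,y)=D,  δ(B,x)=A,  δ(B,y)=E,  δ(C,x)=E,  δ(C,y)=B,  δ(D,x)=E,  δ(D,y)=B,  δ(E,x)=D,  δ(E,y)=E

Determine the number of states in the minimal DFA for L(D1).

4

Every state is reachable, so we keep all 5.
P0 = {B,C,D} | {A,E}.
On input y, block {B,C,D} splits into {C,D} and {B}.
Split {A,E} by δ(·,x) → {A} and {E}.
Stable partition: {C,D} | {A} | {B} | {E} — 4 equivalence classes.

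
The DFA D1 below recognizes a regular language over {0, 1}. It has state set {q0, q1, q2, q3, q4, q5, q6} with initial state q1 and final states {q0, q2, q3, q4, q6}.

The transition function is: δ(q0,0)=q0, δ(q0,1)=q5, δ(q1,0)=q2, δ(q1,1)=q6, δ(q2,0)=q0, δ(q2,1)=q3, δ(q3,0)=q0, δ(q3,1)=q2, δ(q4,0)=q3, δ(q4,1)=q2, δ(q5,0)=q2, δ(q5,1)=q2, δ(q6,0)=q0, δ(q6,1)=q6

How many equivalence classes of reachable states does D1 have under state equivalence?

3

First remove the unreachable states {q4}; 6 states remain.
Initial partition by acceptance: {q0,q2,q3,q6} | {q1,q5}.
Split {q0,q2,q3,q6} by δ(·,1) → {q2,q3,q6} and {q0}.
The partition is now stable with 3 blocks: {q2,q3,q6} | {q1,q5} | {q0}.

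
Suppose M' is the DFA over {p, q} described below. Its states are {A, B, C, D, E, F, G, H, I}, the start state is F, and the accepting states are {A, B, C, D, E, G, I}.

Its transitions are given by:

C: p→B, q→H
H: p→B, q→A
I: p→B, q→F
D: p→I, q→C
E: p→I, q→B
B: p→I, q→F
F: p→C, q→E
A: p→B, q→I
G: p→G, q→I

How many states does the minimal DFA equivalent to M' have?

3

States {D,G} cannot be reached from the start state, so discard them.
Start with accepting vs non-accepting: {A,B,C,E,I} | {F,H}.
On input q, block {A,B,C,E,I} splits into {B,C,I} and {A,E}.
No further refinement is possible. Final partition (3 blocks): {B,C,I} | {F,H} | {A,E}.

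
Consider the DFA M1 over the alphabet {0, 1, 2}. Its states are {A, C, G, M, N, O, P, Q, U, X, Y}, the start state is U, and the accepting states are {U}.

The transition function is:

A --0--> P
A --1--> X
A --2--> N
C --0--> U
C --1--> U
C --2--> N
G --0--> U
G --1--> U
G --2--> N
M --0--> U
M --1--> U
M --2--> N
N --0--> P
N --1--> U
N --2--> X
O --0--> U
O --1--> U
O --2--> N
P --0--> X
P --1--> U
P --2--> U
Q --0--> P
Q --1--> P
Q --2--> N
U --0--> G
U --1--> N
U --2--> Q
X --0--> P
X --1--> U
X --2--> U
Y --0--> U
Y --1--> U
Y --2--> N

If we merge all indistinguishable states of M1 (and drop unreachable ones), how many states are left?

5

Reachable states from the start: {G,N,P,Q,U,X}. Unreachable: {A,C,M,O,Y} — drop them.
Start with accepting vs non-accepting: {U} | {G,N,P,Q,X}.
Split {G,N,P,Q,X} by δ(·,0) → {N,P,Q,X} and {G}.
On input 1, block {N,P,Q,X} splits into {N,P,X} and {Q}.
Split {N,P,X} by δ(·,2) → {P,X} and {N}.
Stable partition: {U} | {P,X} | {G} | {Q} | {N} — 5 equivalence classes.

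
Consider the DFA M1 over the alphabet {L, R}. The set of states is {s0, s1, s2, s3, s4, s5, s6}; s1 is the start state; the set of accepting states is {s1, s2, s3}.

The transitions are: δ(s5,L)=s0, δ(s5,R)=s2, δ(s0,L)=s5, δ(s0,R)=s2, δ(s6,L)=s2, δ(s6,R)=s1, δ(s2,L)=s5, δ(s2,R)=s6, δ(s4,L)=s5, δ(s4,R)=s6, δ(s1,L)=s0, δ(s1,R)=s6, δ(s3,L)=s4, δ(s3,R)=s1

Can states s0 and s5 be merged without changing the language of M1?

States {s3,s4} cannot be reached from the start state, so discard them.
Initial partition by acceptance: {s1,s2} | {s0,s5,s6}.
Split {s0,s5,s6} by δ(·,L) → {s0,s5} and {s6}.
No further refinement is possible. Final partition (3 blocks): {s1,s2} | {s0,s5} | {s6}.
s0 and s5 lie in the same block of the stable partition, so they are equivalent — no string distinguishes them.

Yes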